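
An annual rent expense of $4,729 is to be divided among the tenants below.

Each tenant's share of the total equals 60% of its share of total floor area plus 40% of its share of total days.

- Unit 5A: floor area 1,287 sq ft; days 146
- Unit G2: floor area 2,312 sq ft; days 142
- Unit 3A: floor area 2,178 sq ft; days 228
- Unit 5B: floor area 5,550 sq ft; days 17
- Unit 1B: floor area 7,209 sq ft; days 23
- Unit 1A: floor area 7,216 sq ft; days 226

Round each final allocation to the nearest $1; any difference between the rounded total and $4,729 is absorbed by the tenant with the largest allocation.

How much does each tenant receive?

Unit 5A: $495 | Unit G2: $598 | Unit 3A: $791 | Unit 5B: $653 | Unit 1B: $850 | Unit 1A: $1,342

Floor area total 25,752; days total 782.
Combined weights (60% floor area + 40% days): Unit 5A 0.1047; Unit G2 0.1265; Unit 3A 0.1674; Unit 5B 0.1380; Unit 1B 0.1797; Unit 1A 0.2837.
Pro-rata amounts: Unit 5A 494.97; Unit G2 598.23; Unit 3A 791.49; Unit 5B 652.63; Unit 1B 849.94; Unit 1A 1,341.75.
Rounded to nearest $1: Unit 5A $495; Unit G2 $598; Unit 3A $791; Unit 5B $653; Unit 1B $850; Unit 1A $1,342. Sum = $4,729.
Sum already equals the total — no adjustment.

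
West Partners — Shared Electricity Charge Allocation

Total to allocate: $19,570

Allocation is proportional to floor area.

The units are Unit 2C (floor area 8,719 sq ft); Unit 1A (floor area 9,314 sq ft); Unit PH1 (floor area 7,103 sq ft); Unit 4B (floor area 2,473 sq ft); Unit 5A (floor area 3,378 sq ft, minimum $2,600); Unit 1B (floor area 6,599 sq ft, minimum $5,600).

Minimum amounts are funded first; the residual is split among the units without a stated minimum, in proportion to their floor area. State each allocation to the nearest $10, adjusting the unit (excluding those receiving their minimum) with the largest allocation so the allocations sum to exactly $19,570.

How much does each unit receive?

Guaranteed amounts: Unit 5A $2,600; Unit 1B $5,600. Residual $11,370.
Residual split over remaining floor area 27,609: Unit 2C 3,590.68 → $3,590; Unit 1A 3,835.71 → $3,840; Unit PH1 2,925.17 → $2,930; Unit 4B 1,018.44 → $1,020.
Rounding difference −$10 applied to Unit 1A → $3,830.

Unit 2C: $3,590 · Unit 1A: $3,830 · Unit PH1: $2,930 · Unit 4B: $1,020 · Unit 5A: $2,600 · Unit 1B: $5,600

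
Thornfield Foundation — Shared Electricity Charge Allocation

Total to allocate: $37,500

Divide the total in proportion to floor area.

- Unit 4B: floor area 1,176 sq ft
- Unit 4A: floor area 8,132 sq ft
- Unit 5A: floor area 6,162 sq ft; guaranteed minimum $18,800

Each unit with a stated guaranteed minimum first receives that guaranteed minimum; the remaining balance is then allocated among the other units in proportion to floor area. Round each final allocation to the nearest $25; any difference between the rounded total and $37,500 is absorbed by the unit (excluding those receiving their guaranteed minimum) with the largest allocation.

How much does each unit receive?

Guaranteed amounts: Unit 5A $18,800. Balance $18,700.
Balance split over remaining floor area 9,308: Unit 4B 2,362.61 → $2,375; Unit 4A 16,337.39 → $16,325.

Unit 4B: $2,375 · Unit 4A: $16,325 · Unit 5A: $18,800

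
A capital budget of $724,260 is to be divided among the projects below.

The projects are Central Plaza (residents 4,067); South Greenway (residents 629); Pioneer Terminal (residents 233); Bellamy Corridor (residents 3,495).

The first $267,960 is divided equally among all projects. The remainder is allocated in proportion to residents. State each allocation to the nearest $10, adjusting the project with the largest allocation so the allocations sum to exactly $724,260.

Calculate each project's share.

Central Plaza: $287,290; South Greenway: $101,060; Pioneer Terminal: $79,610; Bellamy Corridor: $256,300

Equal tier: $267,960 ÷ 4 = $66,990 apiece.
Remainder $456,300 by residents (total 8,424): Central Plaza 220,295.83 → $220,300; South Greenway 34,070.83 → $34,070; Pioneer Terminal 12,620.83 → $12,620; Bellamy Corridor 189,312.50 → $189,310.
Totals: Central Plaza $66,990 + $220,300 = $287,290; South Greenway $66,990 + $34,070 = $101,060; Pioneer Terminal $66,990 + $12,620 = $79,610; Bellamy Corridor $66,990 + $189,310 = $256,300.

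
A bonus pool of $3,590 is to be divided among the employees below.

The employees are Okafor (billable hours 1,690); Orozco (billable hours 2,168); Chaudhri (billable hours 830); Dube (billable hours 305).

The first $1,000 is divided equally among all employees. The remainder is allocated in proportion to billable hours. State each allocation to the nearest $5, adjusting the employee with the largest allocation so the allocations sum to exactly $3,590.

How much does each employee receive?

Equal tier: $1,000 ÷ 4 = $250 apiece.
Remainder $2,590 by billable hours (total 4,993): Okafor 876.65 → $875; Orozco 1,124.60 → $1,125; Chaudhri 430.54 → $430; Dube 158.21 → $160.
Totals: Okafor $250 + $875 = $1,125; Orozco $250 + $1,125 = $1,375; Chaudhri $250 + $430 = $680; Dube $250 + $160 = $410.

Okafor: $1,125; Orozco: $1,375; Chaudhri: $680; Dube: $410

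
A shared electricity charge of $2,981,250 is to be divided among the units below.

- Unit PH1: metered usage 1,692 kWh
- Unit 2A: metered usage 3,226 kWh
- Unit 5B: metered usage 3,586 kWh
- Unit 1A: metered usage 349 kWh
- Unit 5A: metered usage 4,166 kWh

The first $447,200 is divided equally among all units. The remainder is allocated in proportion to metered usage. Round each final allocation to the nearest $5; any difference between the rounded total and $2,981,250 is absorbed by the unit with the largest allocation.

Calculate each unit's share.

Unit PH1: $418,775; Unit 2A: $717,355; Unit 5B: $787,430; Unit 1A: $157,370; Unit 5A: $900,320

First tranche $447,200 split equally: $89,440 each.
Remainder $2,534,050 by metered usage (total 13,019): Unit PH1 329,335.02 → $329,335; Unit 2A 627,916.53 → $627,915; Unit 5B 697,987.81 → $697,990; Unit 1A 67,930.21 → $67,930; Unit 5A 810,880.43 → $810,880.
Totals: Unit PH1 $89,440 + $329,335 = $418,775; Unit 2A $89,440 + $627,915 = $717,355; Unit 5B $89,440 + $697,990 = $787,430; Unit 1A $89,440 + $67,930 = $157,370; Unit 5A $89,440 + $810,880 = $900,320.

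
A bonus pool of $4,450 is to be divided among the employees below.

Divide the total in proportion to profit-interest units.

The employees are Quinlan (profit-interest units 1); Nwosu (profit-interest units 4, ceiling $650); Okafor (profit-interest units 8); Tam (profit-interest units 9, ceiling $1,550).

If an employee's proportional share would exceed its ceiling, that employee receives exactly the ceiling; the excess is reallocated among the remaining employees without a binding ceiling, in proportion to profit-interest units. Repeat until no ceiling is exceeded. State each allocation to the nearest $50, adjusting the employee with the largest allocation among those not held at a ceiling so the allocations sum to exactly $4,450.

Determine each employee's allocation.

Sum of profit-interest units: 22.
Proportional shares (ignoring caps): Quinlan 202.27; Nwosu 809.09; Okafor 1,618.18; Tam 1,820.45.
Held at cap: Nwosu ($650), Tam ($1,550); balance $2,250 reallocated over remaining profit-interest units 9.
Shares after redistribution: Quinlan 250.00 → $250; Okafor 2,000.00 → $2,000.

Quinlan: $250 | Nwosu: $650 | Okafor: $2,000 | Tam: $1,550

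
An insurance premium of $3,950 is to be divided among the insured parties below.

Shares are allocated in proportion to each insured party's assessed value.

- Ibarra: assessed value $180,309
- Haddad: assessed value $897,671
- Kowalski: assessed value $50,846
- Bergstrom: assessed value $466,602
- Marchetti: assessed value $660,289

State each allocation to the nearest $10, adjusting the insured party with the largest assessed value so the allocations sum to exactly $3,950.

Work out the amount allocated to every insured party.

Assessed value total: 180,309 + 897,671 + 50,846 + 466,602 + 660,289 = 2,255,717.
Proportional shares: Ibarra 315.74; Haddad 1,571.92; Kowalski 89.04; Bergstrom 817.07; Marchetti 1,156.24.
After rounding ($10): Ibarra $320; Haddad $1,570; Kowalski $90; Bergstrom $820; Marchetti $1,160. Sum = $3,960.
Difference $3,950 − $3,960 = −$10 applied to largest assessed value (Haddad): Haddad becomes $1,560.

Ibarra: $320 | Haddad: $1,560 | Kowalski: $90 | Bergstrom: $820 | Marchetti: $1,160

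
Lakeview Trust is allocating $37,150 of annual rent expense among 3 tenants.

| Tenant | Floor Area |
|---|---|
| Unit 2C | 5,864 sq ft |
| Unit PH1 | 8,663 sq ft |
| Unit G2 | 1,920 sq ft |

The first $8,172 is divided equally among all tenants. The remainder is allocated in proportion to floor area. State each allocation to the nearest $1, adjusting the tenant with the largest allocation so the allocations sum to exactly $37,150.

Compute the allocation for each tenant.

Unit 2C: $13,056 | Unit PH1: $17,987 | Unit G2: $6,107

$8,172 shared equally gives $2,724 per tenant.
Remainder $28,978 by floor area (total 16,447): Unit 2C 10,331.79 → $10,332; Unit PH1 15,263.36 → $15,263; Unit G2 3,382.85 → $3,383.
Totals: Unit 2C $2,724 + $10,332 = $13,056; Unit PH1 $2,724 + $15,263 = $17,987; Unit G2 $2,724 + $3,383 = $6,107.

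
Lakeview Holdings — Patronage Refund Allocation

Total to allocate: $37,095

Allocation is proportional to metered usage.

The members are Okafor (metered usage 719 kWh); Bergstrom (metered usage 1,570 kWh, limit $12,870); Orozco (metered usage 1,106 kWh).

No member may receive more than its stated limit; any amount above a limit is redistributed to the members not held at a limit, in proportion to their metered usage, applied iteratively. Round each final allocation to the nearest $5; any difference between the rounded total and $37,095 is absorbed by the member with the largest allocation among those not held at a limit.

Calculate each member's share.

Metered usage total: 3,395.
Unconstrained shares: Okafor 7,856.05; Bergstrom 17,154.39; Orozco 12,084.56.
Capped: Bergstrom ($12,870); balance $24,225 reallocated over remaining metered usage 1,825.
Shares after redistribution: Okafor 9,543.99 → $9,545; Orozco 14,681.01 → $14,680.

Okafor: $9,545; Bergstrom: $12,870; Orozco: $14,680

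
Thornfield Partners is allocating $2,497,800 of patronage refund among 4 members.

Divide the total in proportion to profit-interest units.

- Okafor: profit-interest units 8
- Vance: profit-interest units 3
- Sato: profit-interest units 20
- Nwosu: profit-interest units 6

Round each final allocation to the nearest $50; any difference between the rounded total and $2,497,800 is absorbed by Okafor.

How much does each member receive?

Okafor: $540,100 · Vance: $202,500 · Sato: $1,350,150 · Nwosu: $405,050

Total profit-interest units = 37.
Proportional shares: Okafor 8/37 × $2,497,800 = 540,064.86; Vance 3/37 × $2,497,800 = 202,524.32; Sato 20/37 × $2,497,800 = 1,350,162.16; Nwosu 6/37 × $2,497,800 = 405,048.65.
Rounded to nearest $50: Okafor $540,050; Vance $202,500; Sato $1,350,150; Nwosu $405,050. Sum = $2,497,750.
Difference $2,497,800 − $2,497,750 = +$50 applied to Okafor: Okafor becomes $540,100.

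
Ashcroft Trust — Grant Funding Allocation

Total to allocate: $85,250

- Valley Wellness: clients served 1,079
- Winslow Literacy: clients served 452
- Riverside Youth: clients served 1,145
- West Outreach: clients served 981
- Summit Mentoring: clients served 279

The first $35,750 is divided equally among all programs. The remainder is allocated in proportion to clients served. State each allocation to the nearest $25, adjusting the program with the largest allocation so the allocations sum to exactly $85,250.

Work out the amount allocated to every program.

Valley Wellness: $20,725 | Winslow Literacy: $12,825 | Riverside Youth: $21,575 | West Outreach: $19,475 | Summit Mentoring: $10,650

$35,750 shared equally gives $7,150 per program.
Remainder $49,500 by clients served (total 3,936): Valley Wellness 13,569.74 → $13,575; Winslow Literacy 5,684.45 → $5,675; Riverside Youth 14,399.77 → $14,400; West Outreach 12,337.27 → $12,325; Summit Mentoring 3,508.77 → $3,500.
Rounding difference +$25 on remainder applied to Riverside Youth.
Totals: Valley Wellness $7,150 + $13,575 = $20,725; Winslow Literacy $7,150 + $5,675 = $12,825; Riverside Youth $7,150 + $14,425 = $21,575; West Outreach $7,150 + $12,325 = $19,475; Summit Mentoring $7,150 + $3,500 = $10,650.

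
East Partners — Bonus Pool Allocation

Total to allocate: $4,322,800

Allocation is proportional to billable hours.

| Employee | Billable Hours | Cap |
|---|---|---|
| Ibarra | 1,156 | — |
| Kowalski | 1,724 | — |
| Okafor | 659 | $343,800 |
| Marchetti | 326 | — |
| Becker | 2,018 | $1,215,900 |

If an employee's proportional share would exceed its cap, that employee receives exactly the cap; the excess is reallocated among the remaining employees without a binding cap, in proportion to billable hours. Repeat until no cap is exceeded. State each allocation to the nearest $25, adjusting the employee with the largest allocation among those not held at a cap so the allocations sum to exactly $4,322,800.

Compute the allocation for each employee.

Billable hours total: 5,883.
Pro-rata shares before constraints: Ibarra 849,423.22; Kowalski 1,266,786.88; Okafor 484,230.02; Marchetti 239,543.23; Becker 1,482,816.66.
Held at cap: Okafor ($343,800), Becker ($1,215,900); balance $2,763,100 reallocated over remaining billable hours 3,206.
Redistributed shares: Ibarra 996,301.81 → $996,300; Kowalski 1,485,834.19 → $1,485,825; Marchetti 280,964.00 → $280,975.

Ibarra: $996,300 | Kowalski: $1,485,825 | Okafor: $343,800 | Marchetti: $280,975 | Becker: $1,215,900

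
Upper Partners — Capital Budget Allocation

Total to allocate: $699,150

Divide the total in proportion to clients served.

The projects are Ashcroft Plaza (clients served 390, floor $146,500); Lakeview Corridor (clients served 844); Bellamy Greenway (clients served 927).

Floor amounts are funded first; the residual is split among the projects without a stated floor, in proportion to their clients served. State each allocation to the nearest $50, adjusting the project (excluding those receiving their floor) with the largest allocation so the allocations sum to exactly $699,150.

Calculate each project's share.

Guaranteed amounts: Ashcroft Plaza $146,500. Remaining pool $552,650.
Remaining pool split over remaining clients served 1,771: Lakeview Corridor 263,374.70 → $263,350; Bellamy Greenway 289,275.30 → $289,300.

Ashcroft Plaza: $146,500 | Lakeview Corridor: $263,350 | Bellamy Greenway: $289,300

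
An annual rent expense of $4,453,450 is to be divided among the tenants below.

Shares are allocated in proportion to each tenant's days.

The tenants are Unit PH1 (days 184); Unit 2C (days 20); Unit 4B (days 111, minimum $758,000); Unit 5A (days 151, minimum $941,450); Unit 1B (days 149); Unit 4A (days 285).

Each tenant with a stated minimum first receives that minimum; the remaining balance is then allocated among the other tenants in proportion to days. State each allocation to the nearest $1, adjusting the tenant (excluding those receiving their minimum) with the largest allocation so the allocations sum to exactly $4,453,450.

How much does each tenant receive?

Unit PH1: $794,257 · Unit 2C: $86,332 · Unit 4B: $758,000 · Unit 5A: $941,450 · Unit 1B: $643,176 · Unit 4A: $1,230,235

Minimums first: Unit 4B $758,000; Unit 5A $941,450. Residual $2,754,000.
Residual split over remaining days 638: Unit PH1 794,257.05 → $794,257; Unit 2C 86,332.29 → $86,332; Unit 1B 643,175.55 → $643,176; Unit 4A 1,230,235.11 → $1,230,235.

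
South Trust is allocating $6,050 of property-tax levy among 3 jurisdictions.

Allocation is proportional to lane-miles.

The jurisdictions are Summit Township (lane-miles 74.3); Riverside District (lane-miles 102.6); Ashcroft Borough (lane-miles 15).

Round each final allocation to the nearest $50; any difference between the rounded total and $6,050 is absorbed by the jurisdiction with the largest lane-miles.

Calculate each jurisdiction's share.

Lane-miles total: 74.3 + 102.6 + 15 = 191.9.
Proportional shares: Summit Township 2,342.44; Riverside District 3,234.65; Ashcroft Borough 472.90.
After rounding ($50): Summit Township $2,350; Riverside District $3,250; Ashcroft Borough $450. Sum = $6,050.
No rounding difference to absorb.

Summit Township: $2,350; Riverside District: $3,250; Ashcroft Borough: $450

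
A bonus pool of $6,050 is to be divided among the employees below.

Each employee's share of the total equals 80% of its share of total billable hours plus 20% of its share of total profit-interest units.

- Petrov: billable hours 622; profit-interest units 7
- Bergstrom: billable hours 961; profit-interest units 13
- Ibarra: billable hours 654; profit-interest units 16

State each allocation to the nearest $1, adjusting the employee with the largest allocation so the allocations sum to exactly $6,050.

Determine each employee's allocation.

Petrov: $1,581 | Bergstrom: $2,516 | Ibarra: $1,953

Totals — billable hours 2,237, profit-interest units 36.
Combined weights (80% billable hours + 20% profit-interest units): Petrov 0.2613; Bergstrom 0.4159; Ibarra 0.3228.
Pro-rata amounts: Petrov 1,581.04; Bergstrom 2,516.18; Ibarra 1,952.78.
After rounding ($1): Petrov $1,581; Bergstrom $2,516; Ibarra $1,953. Sum = $6,050.
Rounded total matches; no reconciliation needed.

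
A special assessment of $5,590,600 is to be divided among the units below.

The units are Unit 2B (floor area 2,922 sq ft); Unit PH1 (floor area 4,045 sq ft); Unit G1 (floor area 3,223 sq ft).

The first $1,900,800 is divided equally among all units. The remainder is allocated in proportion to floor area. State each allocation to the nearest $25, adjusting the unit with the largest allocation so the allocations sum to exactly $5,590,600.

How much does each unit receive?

Unit 2B: $1,691,650 | Unit PH1: $2,098,300 | Unit G1: $1,800,650

First tranche $1,900,800 split equally: $633,600 each.
Remainder $3,689,800 by floor area (total 10,190): Unit 2B 1,058,056.49 → $1,058,050; Unit PH1 1,464,694.90 → $1,464,700; Unit G1 1,167,048.62 → $1,167,050.
Totals: Unit 2B $633,600 + $1,058,050 = $1,691,650; Unit PH1 $633,600 + $1,464,700 = $2,098,300; Unit G1 $633,600 + $1,167,050 = $1,800,650.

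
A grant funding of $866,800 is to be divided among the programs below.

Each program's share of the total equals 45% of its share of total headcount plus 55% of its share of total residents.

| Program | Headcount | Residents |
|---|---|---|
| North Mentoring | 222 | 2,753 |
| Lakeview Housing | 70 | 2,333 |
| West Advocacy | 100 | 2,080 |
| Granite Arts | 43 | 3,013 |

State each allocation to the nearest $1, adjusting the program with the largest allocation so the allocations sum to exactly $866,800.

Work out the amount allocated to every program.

Headcount total 435; residents total 10,179.
Composite weights (45% headcount + 55% residents): North Mentoring 0.3784; Lakeview Housing 0.1985; West Advocacy 0.2158; Granite Arts 0.2073.
Proportional shares: North Mentoring 328,003.63; Lakeview Housing 172,035.83; West Advocacy 187,087.10; Granite Arts 179,673.44.
After rounding ($1): North Mentoring $328,004; Lakeview Housing $172,036; West Advocacy $187,087; Granite Arts $179,673. Sum = $866,800.
No rounding difference to absorb.

North Mentoring: $328,004 | Lakeview Housing: $172,036 | West Advocacy: $187,087 | Granite Arts: $179,673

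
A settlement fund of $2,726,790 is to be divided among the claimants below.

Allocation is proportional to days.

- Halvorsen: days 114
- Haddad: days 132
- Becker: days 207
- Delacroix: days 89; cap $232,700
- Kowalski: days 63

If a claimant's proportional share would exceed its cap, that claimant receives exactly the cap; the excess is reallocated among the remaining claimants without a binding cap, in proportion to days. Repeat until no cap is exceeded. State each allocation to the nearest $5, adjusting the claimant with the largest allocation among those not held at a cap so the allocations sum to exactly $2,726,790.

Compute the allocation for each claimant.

Halvorsen: $551,020 | Haddad: $638,025 | Becker: $1,000,535 | Delacroix: $232,700 | Kowalski: $304,510

Sum of days: 605.
Unconstrained shares: Halvorsen 513,808.36; Haddad 594,936.00; Becker 932,967.82; Delacroix 401,131.09; Kowalski 283,946.73.
Capped: Delacroix ($232,700); residual $2,494,090 reallocated over remaining days 516.
Remaining shares: Halvorsen 551,019.88 → $551,020; Haddad 638,023.02 → $638,025; Becker 1,000,536.10 → $1,000,535; Kowalski 304,510.99 → $304,510.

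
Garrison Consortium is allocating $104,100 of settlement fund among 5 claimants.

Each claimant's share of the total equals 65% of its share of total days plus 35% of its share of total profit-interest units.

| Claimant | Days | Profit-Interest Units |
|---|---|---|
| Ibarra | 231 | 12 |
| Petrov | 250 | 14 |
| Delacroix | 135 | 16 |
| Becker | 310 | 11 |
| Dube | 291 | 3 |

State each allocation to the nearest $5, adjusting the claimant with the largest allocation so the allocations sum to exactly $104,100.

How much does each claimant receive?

Totals — days 1,217, profit-interest units 56.
Blended shares (65% days + 35% profit-interest units): Ibarra 0.1984; Petrov 0.2210; Delacroix 0.1721; Becker 0.2343; Dube 0.1742.
Proportional shares: Ibarra 20,651.06; Petrov 23,008.71; Delacroix 17,915.98; Becker 24,392.82; Dube 18,131.43.
At nearest $5: Ibarra $20,650; Petrov $23,010; Delacroix $17,915; Becker $24,395; Dube $18,130. Sum = $104,100.
Rounded total matches; no reconciliation needed.

Ibarra: $20,650 | Petrov: $23,010 | Delacroix: $17,915 | Becker: $24,395 | Dube: $18,130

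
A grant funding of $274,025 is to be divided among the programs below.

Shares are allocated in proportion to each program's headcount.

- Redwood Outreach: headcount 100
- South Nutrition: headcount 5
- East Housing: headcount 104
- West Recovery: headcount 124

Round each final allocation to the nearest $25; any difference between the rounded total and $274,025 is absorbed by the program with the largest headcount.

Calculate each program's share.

Headcount total: 333.
Proportional shares: Redwood Outreach 100/333 × $274,025 = 82,289.79; South Nutrition 5/333 × $274,025 = 4,114.49; East Housing 104/333 × $274,025 = 85,581.38; West Recovery 124/333 × $274,025 = 102,039.34.
At nearest $25: Redwood Outreach $82,300; South Nutrition $4,125; East Housing $85,575; West Recovery $102,050. Sum = $274,050.
Difference $274,025 − $274,050 = −$25 applied to largest headcount (West Recovery): West Recovery becomes $102,025.

Redwood Outreach: $82,300 | South Nutrition: $4,125 | East Housing: $85,575 | West Recovery: $102,025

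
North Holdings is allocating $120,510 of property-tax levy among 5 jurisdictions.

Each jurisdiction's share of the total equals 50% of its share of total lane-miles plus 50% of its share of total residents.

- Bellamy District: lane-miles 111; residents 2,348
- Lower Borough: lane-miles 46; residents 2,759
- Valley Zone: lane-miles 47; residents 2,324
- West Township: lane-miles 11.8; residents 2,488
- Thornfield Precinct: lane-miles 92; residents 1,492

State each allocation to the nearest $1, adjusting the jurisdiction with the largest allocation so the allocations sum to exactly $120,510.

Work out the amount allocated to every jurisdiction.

Bellamy District: $34,128; Lower Borough: $23,574; Valley Zone: $21,472; West Township: $15,448; Thornfield Precinct: $25,888

Lane-miles total 307.8; residents total 11,411.
Blended shares (50% lane-miles + 50% residents): Bellamy District 0.2832; Lower Borough 0.1956; Valley Zone 0.1782; West Township 0.1282; Thornfield Precinct 0.2148.
Proportional shares: Bellamy District 34,127.84; Lower Borough 23,573.68; Valley Zone 21,472.45; West Township 15,447.68; Thornfield Precinct 25,888.34.
After rounding ($1): Bellamy District $34,128; Lower Borough $23,574; Valley Zone $21,472; West Township $15,448; Thornfield Precinct $25,888. Sum = $120,510.
Rounded total matches; no reconciliation needed.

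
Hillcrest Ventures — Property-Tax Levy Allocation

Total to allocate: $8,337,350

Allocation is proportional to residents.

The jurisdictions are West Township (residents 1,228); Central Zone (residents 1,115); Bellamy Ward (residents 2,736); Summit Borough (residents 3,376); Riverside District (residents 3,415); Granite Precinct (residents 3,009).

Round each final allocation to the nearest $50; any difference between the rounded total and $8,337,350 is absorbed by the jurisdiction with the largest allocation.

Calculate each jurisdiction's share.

Residents total: 14,879.
Proportional shares: West Township 1,228/14,879 × $8,337,350 = 688,101.74; Central Zone 1,115/14,879 × $8,337,350 = 624,782.93; Bellamy Ward 2,736/14,879 × $8,337,350 = 1,533,099.64; Summit Borough 3,376/14,879 × $8,337,350 = 1,891,719.44; Riverside District 3,415/14,879 × $8,337,350 = 1,913,572.84; Granite Precinct 3,009/14,879 × $8,337,350 = 1,686,073.40.
After rounding ($50): West Township $688,100; Central Zone $624,800; Bellamy Ward $1,533,100; Summit Borough $1,891,700; Riverside District $1,913,550; Granite Precinct $1,686,050. Sum = $8,337,300.
Difference $8,337,350 − $8,337,300 = +$50 applied to largest allocation (Riverside District): Riverside District becomes $1,913,600.

West Township: $688,100; Central Zone: $624,800; Bellamy Ward: $1,533,100; Summit Borough: $1,891,700; Riverside District: $1,913,600; Granite Precinct: $1,686,050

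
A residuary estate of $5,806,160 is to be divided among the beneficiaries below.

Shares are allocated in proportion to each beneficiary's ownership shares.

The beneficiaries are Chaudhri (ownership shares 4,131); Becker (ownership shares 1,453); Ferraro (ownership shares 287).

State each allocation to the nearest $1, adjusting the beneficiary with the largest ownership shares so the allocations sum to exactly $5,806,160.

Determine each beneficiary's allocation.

Combined ownership shares = 4,131 + 1,453 + 287 = 5,871.
Raw shares: Chaudhri 4,085,376.76; Becker 1,436,952.90; Ferraro 283,830.34.
Rounded to nearest $1: Chaudhri $4,085,377; Becker $1,436,953; Ferraro $283,830. Sum = $5,806,160.
Sum already equals the total — no adjustment.

Chaudhri: $4,085,377 | Becker: $1,436,953 | Ferraro: $283,830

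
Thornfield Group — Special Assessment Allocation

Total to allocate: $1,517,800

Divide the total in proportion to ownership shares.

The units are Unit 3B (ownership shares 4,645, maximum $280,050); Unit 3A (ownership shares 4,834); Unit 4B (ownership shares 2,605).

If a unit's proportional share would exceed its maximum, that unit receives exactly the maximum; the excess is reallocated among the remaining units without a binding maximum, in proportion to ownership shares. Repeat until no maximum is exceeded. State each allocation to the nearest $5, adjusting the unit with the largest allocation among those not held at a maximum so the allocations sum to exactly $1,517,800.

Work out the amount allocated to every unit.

Total ownership shares = 12,084.
Unconstrained shares: Unit 3B 583,431.07; Unit 3A 607,170.24; Unit 4B 327,198.69.
Cap binds for Unit 3B ($280,050); remaining pool $1,237,750 reallocated over remaining ownership shares 7,439.
Shares after redistribution: Unit 3A 804,312.88 → $804,315; Unit 4B 433,437.12 → $433,435.

Unit 3B: $280,050 | Unit 3A: $804,315 | Unit 4B: $433,435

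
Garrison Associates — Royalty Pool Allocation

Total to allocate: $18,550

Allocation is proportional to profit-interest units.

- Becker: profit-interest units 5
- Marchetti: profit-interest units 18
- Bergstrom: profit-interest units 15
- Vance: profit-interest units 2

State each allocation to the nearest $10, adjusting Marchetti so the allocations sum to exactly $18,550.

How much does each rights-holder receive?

Combined profit-interest units = 40.
Pro-rata amounts: Becker 5/40 × $18,550 = 2,318.75; Marchetti 18/40 × $18,550 = 8,347.50; Bergstrom 15/40 × $18,550 = 6,956.25; Vance 2/40 × $18,550 = 927.50.
After rounding ($10): Becker $2,320; Marchetti $8,350; Bergstrom $6,960; Vance $930. Sum = $18,560.
Difference $18,550 − $18,560 = −$10 applied to Marchetti: Marchetti becomes $8,340.

Becker: $2,320; Marchetti: $8,340; Bergstrom: $6,960; Vance: $930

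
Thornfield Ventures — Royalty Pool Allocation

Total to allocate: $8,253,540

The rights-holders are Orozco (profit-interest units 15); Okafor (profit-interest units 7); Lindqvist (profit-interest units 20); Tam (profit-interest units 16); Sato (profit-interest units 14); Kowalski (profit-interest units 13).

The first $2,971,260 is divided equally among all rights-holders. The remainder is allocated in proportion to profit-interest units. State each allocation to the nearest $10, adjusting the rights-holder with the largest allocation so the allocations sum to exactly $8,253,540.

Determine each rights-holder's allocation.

First tranche $2,971,260 split equally: $495,210 each.
Remainder $5,282,280 by profit-interest units (total 85): Orozco 932,167.06 → $932,170; Okafor 435,011.29 → $435,010; Lindqvist 1,242,889.41 → $1,242,890; Tam 994,311.53 → $994,310; Sato 870,022.59 → $870,020; Kowalski 807,878.12 → $807,880.
Totals: Orozco $495,210 + $932,170 = $1,427,380; Okafor $495,210 + $435,010 = $930,220; Lindqvist $495,210 + $1,242,890 = $1,738,100; Tam $495,210 + $994,310 = $1,489,520; Sato $495,210 + $870,020 = $1,365,230; Kowalski $495,210 + $807,880 = $1,303,090.

Orozco: $1,427,380 | Okafor: $930,220 | Lindqvist: $1,738,100 | Tam: $1,489,520 | Sato: $1,365,230 | Kowalski: $1,303,090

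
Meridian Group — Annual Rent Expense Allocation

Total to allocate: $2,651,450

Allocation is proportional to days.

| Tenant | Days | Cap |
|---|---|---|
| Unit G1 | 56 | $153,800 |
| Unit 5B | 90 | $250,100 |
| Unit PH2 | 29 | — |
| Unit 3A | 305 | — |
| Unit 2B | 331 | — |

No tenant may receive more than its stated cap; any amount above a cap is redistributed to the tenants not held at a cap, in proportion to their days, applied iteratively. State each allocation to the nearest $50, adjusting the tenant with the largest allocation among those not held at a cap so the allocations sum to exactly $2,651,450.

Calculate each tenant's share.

Unit G1: $153,800 · Unit 5B: $250,100 · Unit PH2: $98,000 · Unit 3A: $1,030,850 · Unit 2B: $1,118,700

Days total: 811.
Proportional shares (ignoring caps): Unit G1 183,084.09; Unit 5B 294,242.29; Unit PH2 94,811.41; Unit 3A 997,154.44; Unit 2B 1,082,157.77.
Held at cap: Unit G1 ($153,800), Unit 5B ($250,100); balance $2,247,550 reallocated over remaining days 665.
Redistributed shares: Unit PH2 98,013.46 → $98,000; Unit 3A 1,030,831.20 → $1,030,850; Unit 2B 1,118,705.34 → $1,118,700.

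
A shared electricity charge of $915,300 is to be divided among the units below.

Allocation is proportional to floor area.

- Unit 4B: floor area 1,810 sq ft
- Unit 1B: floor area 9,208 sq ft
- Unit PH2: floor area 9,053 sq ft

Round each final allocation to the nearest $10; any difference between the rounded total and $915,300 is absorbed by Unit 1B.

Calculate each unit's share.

Floor area total: 20,071.
Proportional shares: Unit 4B 1,810/20,071 × $915,300 = 82,541.63; Unit 1B 9,208/20,071 × $915,300 = 419,913.43; Unit PH2 9,053/20,071 × $915,300 = 412,844.95.
Rounded to nearest $10: Unit 4B $82,540; Unit 1B $419,910; Unit PH2 $412,840. Sum = $915,290.
Difference $915,300 − $915,290 = +$10 applied to Unit 1B: Unit 1B becomes $419,920.

Unit 4B: $82,540; Unit 1B: $419,920; Unit PH2: $412,840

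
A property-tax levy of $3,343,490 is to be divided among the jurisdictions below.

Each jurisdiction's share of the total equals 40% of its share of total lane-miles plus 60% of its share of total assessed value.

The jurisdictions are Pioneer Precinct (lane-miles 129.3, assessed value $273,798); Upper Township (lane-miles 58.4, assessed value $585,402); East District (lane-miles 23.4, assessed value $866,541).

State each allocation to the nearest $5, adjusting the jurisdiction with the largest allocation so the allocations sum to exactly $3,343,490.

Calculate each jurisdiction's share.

Totals — lane-miles 211.1, assessed value 1,725,741.
Composite weights (40% lane-miles + 60% assessed value): Pioneer Precinct 0.3402; Upper Township 0.3142; East District 0.3456.
Proportional shares: Pioneer Precinct 1,137,440.47; Upper Township 1,050,488.16; East District 1,155,561.38.
After rounding ($5): Pioneer Precinct $1,137,440; Upper Township $1,050,490; East District $1,155,560. Sum = $3,343,490.
Rounded total matches; no reconciliation needed.

Pioneer Precinct: $1,137,440; Upper Township: $1,050,490; East District: $1,155,560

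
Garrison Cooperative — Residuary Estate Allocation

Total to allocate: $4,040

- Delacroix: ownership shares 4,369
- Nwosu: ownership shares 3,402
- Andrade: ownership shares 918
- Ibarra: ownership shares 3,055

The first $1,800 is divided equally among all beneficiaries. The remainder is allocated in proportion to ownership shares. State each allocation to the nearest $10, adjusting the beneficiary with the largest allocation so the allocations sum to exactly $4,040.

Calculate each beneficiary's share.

Delacroix: $1,280; Nwosu: $1,100; Andrade: $630; Ibarra: $1,030

$1,800 shared equally gives $450 per beneficiary.
Remainder $2,240 by ownership shares (total 11,744): Delacroix 833.32 → $830; Nwosu 648.88 → $650; Andrade 175.10 → $180; Ibarra 582.70 → $580.
Totals: Delacroix $450 + $830 = $1,280; Nwosu $450 + $650 = $1,100; Andrade $450 + $180 = $630; Ibarra $450 + $580 = $1,030.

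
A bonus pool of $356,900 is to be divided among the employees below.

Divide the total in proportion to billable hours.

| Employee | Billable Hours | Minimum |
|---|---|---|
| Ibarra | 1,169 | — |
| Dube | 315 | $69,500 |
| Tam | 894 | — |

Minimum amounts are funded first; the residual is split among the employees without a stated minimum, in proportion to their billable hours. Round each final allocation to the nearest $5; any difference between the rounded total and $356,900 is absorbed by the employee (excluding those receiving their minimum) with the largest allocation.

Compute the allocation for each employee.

Ibarra: $162,855; Dube: $69,500; Tam: $124,545

Fund the minimums — Dube $69,500. Balance $287,400.
Balance split over remaining billable hours 2,063: Ibarra 162,855.36 → $162,855; Tam 124,544.64 → $124,545.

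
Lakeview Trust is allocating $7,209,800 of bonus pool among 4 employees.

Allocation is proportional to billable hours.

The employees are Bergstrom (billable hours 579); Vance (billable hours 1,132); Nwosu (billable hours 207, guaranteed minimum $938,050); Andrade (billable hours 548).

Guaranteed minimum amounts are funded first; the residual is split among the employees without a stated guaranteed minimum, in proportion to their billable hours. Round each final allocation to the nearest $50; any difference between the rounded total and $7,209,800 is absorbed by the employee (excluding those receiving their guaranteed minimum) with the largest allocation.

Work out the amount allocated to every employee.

Bergstrom: $1,607,500 · Vance: $3,142,800 · Nwosu: $938,050 · Andrade: $1,521,450

Fund the minimums — Nwosu $938,050. Remaining pool $6,271,750.
Remaining pool split over remaining billable hours 2,259: Bergstrom 1,607,500.33 → $1,607,500; Vance 3,142,815.85 → $3,142,800; Andrade 1,521,433.82 → $1,521,450.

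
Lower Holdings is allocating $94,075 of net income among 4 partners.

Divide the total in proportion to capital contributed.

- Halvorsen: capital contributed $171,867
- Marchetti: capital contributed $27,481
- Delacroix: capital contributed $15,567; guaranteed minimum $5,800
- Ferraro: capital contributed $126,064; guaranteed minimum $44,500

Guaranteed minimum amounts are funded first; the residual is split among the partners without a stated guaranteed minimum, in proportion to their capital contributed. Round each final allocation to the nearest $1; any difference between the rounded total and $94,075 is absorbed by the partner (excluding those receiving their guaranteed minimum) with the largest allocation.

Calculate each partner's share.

Fund the minimums — Delacroix $5,800; Ferraro $44,500. Remaining pool $43,775.
Remaining pool split over remaining capital contributed 199,348: Halvorsen 37,740.42 → $37,740; Marchetti 6,034.58 → $6,035.

Halvorsen: $37,740; Marchetti: $6,035; Delacroix: $5,800; Ferraro: $44,500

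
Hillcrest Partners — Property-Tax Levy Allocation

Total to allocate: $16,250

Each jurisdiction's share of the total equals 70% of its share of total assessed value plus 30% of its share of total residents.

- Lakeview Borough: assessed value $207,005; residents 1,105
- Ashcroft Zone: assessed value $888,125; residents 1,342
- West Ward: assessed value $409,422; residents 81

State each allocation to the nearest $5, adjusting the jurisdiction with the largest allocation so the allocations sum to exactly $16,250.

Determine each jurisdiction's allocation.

Lakeview Borough: $3,695 | Ashcroft Zone: $9,305 | West Ward: $3,250

Totals — assessed value 1,504,552, residents 2,528.
Blended shares (70% assessed value + 30% residents): Lakeview Borough 0.2274; Ashcroft Zone 0.5725; West Ward 0.2001.
Pro-rata amounts: Lakeview Borough 3,695.92; Ashcroft Zone 9,302.49; West Ward 3,251.59.
After rounding ($5): Lakeview Borough $3,695; Ashcroft Zone $9,300; West Ward $3,250. Sum = $16,245.
Difference $16,250 − $16,245 = +$5 applied to largest allocation (Ashcroft Zone): Ashcroft Zone becomes $9,305.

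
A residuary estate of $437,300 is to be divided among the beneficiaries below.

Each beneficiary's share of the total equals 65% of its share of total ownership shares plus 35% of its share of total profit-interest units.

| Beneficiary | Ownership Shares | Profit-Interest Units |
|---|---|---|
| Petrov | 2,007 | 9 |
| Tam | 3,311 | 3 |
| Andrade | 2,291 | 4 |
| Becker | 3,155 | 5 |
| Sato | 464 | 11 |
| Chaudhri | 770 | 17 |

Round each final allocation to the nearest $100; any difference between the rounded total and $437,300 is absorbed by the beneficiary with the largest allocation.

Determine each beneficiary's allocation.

Petrov: $75,700; Tam: $87,800; Andrade: $66,800; Becker: $90,300; Sato: $45,400; Chaudhri: $71,300

Totals — ownership shares 11,998, profit-interest units 49.
Blended shares (65% ownership shares + 35% profit-interest units): Petrov 0.1730; Tam 0.2008; Andrade 0.1527; Becker 0.2066; Sato 0.1037; Chaudhri 0.1631.
Proportional shares: Petrov 75,660.04; Tam 87,811.72; Andrade 66,770.44; Becker 90,363.06; Sato 45,351.92; Chaudhri 71,342.81.
At nearest $100: Petrov $75,700; Tam $87,800; Andrade $66,800; Becker $90,400; Sato $45,400; Chaudhri $71,300. Sum = $437,400.
Difference $437,300 − $437,400 = −$100 applied to largest allocation (Becker): Becker becomes $90,300.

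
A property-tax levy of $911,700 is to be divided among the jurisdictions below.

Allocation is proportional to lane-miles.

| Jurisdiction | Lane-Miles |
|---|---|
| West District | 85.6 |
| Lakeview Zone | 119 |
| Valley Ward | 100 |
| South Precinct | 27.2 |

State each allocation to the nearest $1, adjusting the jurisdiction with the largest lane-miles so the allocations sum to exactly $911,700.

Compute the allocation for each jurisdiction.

Sum of lane-miles: 331.8.
Proportional shares: West District 85.6/331.8 × $911,700 = 235,206.51; Lakeview Zone 119/331.8 × $911,700 = 326,981.01; Valley Ward 100/331.8 × $911,700 = 274,773.96; South Precinct 27.2/331.8 × $911,700 = 74,738.52.
At nearest $1: West District $235,207; Lakeview Zone $326,981; Valley Ward $274,774; South Precinct $74,739. Sum = $911,701.
Difference $911,700 − $911,701 = −$1 applied to largest lane-miles (Lakeview Zone): Lakeview Zone becomes $326,980.

West District: $235,207 | Lakeview Zone: $326,980 | Valley Ward: $274,774 | South Precinct: $74,739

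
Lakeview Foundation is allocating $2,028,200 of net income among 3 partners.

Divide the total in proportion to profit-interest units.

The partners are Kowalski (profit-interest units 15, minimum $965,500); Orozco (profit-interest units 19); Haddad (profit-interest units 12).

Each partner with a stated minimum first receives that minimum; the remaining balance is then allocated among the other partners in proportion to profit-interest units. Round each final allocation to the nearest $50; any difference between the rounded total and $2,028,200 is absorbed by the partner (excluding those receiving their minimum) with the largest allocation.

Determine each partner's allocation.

Kowalski: $965,500; Orozco: $651,350; Haddad: $411,350

Guaranteed amounts: Kowalski $965,500. Residual $1,062,700.
Residual split over remaining profit-interest units 31: Orozco 651,332.26 → $651,350; Haddad 411,367.74 → $411,350.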